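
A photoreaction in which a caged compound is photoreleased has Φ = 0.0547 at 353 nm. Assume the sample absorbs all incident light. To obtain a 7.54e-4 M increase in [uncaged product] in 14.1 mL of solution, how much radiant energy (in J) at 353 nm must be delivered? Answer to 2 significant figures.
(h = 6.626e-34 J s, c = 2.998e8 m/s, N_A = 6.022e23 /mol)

66 J

Product: (7.54e-4 M)(0.0141 L) = 1.063e-5 mol.
Photons that must be absorbed: 1.063e-5 / 0.0547 = 1.943e-4 mol.
Photon energy: hc/λ = 5.627e-19 J; per mole, 3.389e5 J mol⁻¹.
Energy required: 1.943e-4 × 3.389e5 = 66 J.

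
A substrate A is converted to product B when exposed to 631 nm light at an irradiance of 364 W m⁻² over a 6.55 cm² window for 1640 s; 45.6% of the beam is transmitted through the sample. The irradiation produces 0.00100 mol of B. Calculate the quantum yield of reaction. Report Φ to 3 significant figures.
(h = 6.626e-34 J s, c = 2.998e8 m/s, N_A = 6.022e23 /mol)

Photon energy at 631 nm: hc/λ = (6.626e-34)(2.998e8)/(631e-9) = 3.148e-19 J.
Energy delivered: (364 W m⁻²)(6.55e-4 m²)(1640 s) = 391.0 J.
Photons incident: 391.0 / 3.148e-19 = 1.242e21, i.e. 1.242e21/6.022e23 = 0.002062 mol.
Fraction absorbed: 1 − 45.6/100 = 0.5440.
Photons absorbed: 0.5440 × 0.002062 = 0.001122 mol.
Φ = 0.00100 mol / 0.001122 mol photons = 0.891.

Φ = 0.891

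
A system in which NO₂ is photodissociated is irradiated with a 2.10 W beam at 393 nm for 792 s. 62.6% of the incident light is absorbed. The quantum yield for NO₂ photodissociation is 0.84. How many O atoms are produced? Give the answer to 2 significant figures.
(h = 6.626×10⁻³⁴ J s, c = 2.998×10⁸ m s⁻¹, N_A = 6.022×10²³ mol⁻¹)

1.7×10²¹ atoms

Photon energy at 393 nm: hc/λ = (6.626×10⁻³⁴)(2.998×10⁸)/(393×10⁻⁹) = 5.055×10⁻¹⁹ J.
Energy delivered: (2.10 W)(792 s) = 1663 J.
Photons incident: 1663 / 5.055×10⁻¹⁹ = 3.290×10²¹, i.e. 3.290×10²¹/6.022×10²³ = 0.005463 mol.
Photons absorbed: 0.626 × 0.005463 = 0.003420 mol.
Product: Φ × n_abs = 0.84 × 0.003420 = 0.002873 mol.
As a count: 0.002873 × 6.022×10²³ = 1.7×10²¹.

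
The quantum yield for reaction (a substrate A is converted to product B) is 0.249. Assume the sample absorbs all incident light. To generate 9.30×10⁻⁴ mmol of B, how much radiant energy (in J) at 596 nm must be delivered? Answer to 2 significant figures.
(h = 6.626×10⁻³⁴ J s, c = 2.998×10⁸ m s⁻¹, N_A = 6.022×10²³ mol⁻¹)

Product: 9.30×10⁻⁴ mmol = 9.30×10⁻⁷ mol.
Photons that must be absorbed: 9.30×10⁻⁷ / 0.249 = 3.735×10⁻⁶ mol.
Photon energy: hc/λ = 3.333×10⁻¹⁹ J; per mole, 2.007×10⁵ J mol⁻¹.
Energy required: 3.735×10⁻⁶ × 2.007×10⁵ = 0.75 J.

0.75 J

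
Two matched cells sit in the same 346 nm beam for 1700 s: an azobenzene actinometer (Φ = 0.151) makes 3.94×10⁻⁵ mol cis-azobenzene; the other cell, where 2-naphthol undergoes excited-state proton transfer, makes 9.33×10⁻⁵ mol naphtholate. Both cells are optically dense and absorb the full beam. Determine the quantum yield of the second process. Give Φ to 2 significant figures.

Φ = 0.36

Photons absorbed by the actinometer: 3.94×10⁻⁵ / 0.151 = 2.609×10⁻⁴ mol.
Φ(unknown) = 9.33×10⁻⁵ / 2.609×10⁻⁴ = 0.36.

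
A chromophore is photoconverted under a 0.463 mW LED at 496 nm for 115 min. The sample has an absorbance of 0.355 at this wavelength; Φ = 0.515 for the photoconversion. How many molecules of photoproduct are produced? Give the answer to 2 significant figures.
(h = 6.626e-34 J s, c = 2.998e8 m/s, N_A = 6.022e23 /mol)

2.3e18 molecules

Photon energy at 496 nm: hc/λ = (6.626e-34)(2.998e8)/(496e-9) = 4.005e-19 J.
Energy delivered: (0.463 mW)(6900 s) = 3.195 J.
Photons incident: 3.195 / 4.005e-19 = 7.978e18, i.e. 7.978e18/6.022e23 = 1.325e-5 mol.
Fraction absorbed: 1 − 10^(−0.355) = 0.5584.
Photons absorbed: 0.5584 × 1.325e-5 = 7.399e-6 mol.
Product: Φ × n_abs = 0.515 × 7.399e-6 = 3.810e-6 mol.
As a count: 3.810e-6 × 6.022e23 = 2.3e18.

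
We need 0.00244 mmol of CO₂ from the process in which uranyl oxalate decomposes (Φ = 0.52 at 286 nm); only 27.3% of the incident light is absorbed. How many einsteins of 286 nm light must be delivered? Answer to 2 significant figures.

1.7×10⁻⁵ einstein

Product: 0.00244 mmol = 2.44×10⁻⁶ mol.
Photons that must be absorbed: 2.44×10⁻⁶ / 0.52 = 4.692×10⁻⁶ mol.
Incident photons needed: 4.692×10⁻⁶ / 0.273 = 1.719×10⁻⁵ mol.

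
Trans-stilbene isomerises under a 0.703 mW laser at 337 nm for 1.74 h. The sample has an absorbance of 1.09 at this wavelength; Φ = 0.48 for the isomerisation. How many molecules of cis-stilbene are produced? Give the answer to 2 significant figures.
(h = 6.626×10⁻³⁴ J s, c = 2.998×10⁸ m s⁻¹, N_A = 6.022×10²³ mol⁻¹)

3.3×10¹⁸ molecules

Photon energy at 337 nm: hc/λ = (6.626×10⁻³⁴)(2.998×10⁸)/(337×10⁻⁹) = 5.895×10⁻¹⁹ J.
Energy delivered: (0.703 mW)(6264 s) = 4.404 J.
Photons incident: 4.404 / 5.895×10⁻¹⁹ = 7.471×10¹⁸, i.e. 7.471×10¹⁸/6.022×10²³ = 1.241×10⁻⁵ mol.
Fraction absorbed: 1 − 10^(−1.09) = 0.9187.
Photons absorbed: 0.9187 × 1.241×10⁻⁵ = 1.140×10⁻⁵ mol.
Product: Φ × n_abs = 0.48 × 1.140×10⁻⁵ = 5.472×10⁻⁶ mol.
As a count: 5.472×10⁻⁶ × 6.022×10²³ = 3.3×10¹⁸.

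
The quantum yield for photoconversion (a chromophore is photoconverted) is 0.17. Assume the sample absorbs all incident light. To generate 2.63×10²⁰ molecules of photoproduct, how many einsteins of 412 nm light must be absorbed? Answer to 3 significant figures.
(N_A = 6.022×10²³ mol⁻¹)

0.00257 einstein

Product: 2.63×10²⁰ / 6.022×10²³ = 4.367×10⁻⁴ mol.
Photons that must be absorbed: 4.367×10⁻⁴ / 0.17 = 0.002569 mol.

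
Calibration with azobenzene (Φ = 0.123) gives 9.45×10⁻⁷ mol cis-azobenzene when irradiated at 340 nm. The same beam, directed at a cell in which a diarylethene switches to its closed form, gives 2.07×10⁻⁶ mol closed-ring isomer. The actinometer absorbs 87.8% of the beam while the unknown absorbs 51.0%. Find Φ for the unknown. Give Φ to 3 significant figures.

Photons absorbed by the actinometer: 9.45×10⁻⁷ / 0.123 = 7.683×10⁻⁶ mol.
Incident flux: 7.683×10⁻⁶ / 0.878 = 8.751×10⁻⁶ einstein.
Absorbed by unknown: 0.510 × 8.751×10⁻⁶ = 4.463×10⁻⁶ mol.
Φ(unknown) = 2.07×10⁻⁶ / 4.463×10⁻⁶ = 0.464.

Φ = 0.464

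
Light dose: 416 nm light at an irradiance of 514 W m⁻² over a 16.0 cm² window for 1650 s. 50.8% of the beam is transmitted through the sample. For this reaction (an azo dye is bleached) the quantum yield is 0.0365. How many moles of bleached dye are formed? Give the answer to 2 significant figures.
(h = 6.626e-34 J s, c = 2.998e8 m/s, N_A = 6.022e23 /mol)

Photon energy at 416 nm: hc/λ = (6.626e-34)(2.998e8)/(416e-9) = 4.775e-19 J.
Energy delivered: (514 W m⁻²)(16.0e-4 m²)(1650 s) = 1357 J.
Photons incident: 1357 / 4.775e-19 = 2.842e21, i.e. 2.842e21/6.022e23 = 0.004719 mol.
Fraction absorbed: 1 − 50.8/100 = 0.4920.
Photons absorbed: 0.4920 × 0.004719 = 0.002322 mol.
Product: Φ × n_abs = 0.0365 × 0.002322 = 8.475e-5 mol.

8.5e-5 mol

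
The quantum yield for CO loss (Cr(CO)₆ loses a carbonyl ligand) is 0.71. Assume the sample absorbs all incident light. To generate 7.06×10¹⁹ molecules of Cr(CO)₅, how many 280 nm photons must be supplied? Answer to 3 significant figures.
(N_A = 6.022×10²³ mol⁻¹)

Product: 7.06×10¹⁹ / 6.022×10²³ = 1.172×10⁻⁴ mol.
Photons that must be absorbed: 1.172×10⁻⁴ / 0.71 = 1.651×10⁻⁴ mol.
Photon count: 1.651×10⁻⁴ × 6.022×10²³ = 9.94×10¹⁹.

9.94×10¹⁹ photons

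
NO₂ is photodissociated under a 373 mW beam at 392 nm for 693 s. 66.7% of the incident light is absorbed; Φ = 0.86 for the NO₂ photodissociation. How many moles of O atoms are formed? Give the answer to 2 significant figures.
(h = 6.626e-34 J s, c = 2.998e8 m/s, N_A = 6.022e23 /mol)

Photon energy at 392 nm: hc/λ = (6.626e-34)(2.998e8)/(392e-9) = 5.068e-19 J.
Energy delivered: (373 mW)(693 s) = 258.5 J.
Photons incident: 258.5 / 5.068e-19 = 5.101e20, i.e. 5.101e20/6.022e23 = 8.471e-4 mol.
Photons absorbed: 0.667 × 8.471e-4 = 5.650e-4 mol.
Product: Φ × n_abs = 0.86 × 5.650e-4 = 4.859e-4 mol.

4.9e-4 mol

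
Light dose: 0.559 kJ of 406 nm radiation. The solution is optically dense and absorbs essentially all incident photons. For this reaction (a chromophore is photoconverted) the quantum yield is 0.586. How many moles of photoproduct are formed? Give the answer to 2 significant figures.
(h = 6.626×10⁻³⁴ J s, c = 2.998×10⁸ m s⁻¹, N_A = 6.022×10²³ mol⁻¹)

0.0011 mol

Photon energy at 406 nm: hc/λ = (6.626×10⁻³⁴)(2.998×10⁸)/(406×10⁻⁹) = 4.893×10⁻¹⁹ J.
Incident energy: 0.559 kJ = 559 J.
Photons incident: 559 / 4.893×10⁻¹⁹ = 1.142×10²¹, i.e. 1.142×10²¹/6.022×10²³ = 0.001896 mol.
Product: Φ × n_abs = 0.586 × 0.001896 = 0.001111 mol.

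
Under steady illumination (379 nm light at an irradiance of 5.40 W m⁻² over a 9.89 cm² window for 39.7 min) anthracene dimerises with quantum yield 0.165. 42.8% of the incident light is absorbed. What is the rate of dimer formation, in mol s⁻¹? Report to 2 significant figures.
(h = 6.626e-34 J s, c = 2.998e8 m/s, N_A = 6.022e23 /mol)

Photon energy at 379 nm: hc/λ = (6.626e-34)(2.998e8)/(379e-9) = 5.241e-19 J.
Energy delivered: (5.40 W m⁻²)(9.89e-4 m²)(2382 s) = 12.72 J.
Photons incident: 12.72 / 5.241e-19 = 2.427e19, i.e. 2.427e19/6.022e23 = 4.030e-5 mol.
Photons absorbed: 0.428 × 4.030e-5 = 1.725e-5 mol.
Product formed: 0.165 × 1.725e-5 = 2.846e-6 mol.
Rate: 2.846e-6 / 2382 s = 1.2e-9 mol s⁻¹.

1.2e-9 mol s⁻¹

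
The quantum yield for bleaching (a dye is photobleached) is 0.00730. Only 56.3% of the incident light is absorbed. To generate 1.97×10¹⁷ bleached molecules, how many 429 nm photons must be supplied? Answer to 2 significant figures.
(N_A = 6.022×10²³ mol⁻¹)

4.8×10¹⁹ photons

Product: 1.97×10¹⁷ / 6.022×10²³ = 3.271×10⁻⁷ mol.
Photons that must be absorbed: 3.271×10⁻⁷ / 0.00730 = 4.481×10⁻⁵ mol.
Incident photons needed: 4.481×10⁻⁵ / 0.563 = 7.959×10⁻⁵ mol.
Photon count: 7.959×10⁻⁵ × 6.022×10²³ = 4.8×10¹⁹.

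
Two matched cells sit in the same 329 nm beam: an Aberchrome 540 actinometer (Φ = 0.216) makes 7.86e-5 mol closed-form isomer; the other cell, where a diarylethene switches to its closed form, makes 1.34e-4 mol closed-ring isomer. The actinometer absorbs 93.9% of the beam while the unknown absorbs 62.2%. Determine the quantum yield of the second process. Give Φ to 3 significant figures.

Photons absorbed by the actinometer: 7.86e-5 / 0.216 = 3.639e-4 mol.
Incident flux: 3.639e-4 / 0.939 = 3.875e-4 einstein.
Absorbed by unknown: 0.622 × 3.875e-4 = 2.410e-4 mol.
Φ(unknown) = 1.34e-4 / 2.410e-4 = 0.556.

Φ = 0.556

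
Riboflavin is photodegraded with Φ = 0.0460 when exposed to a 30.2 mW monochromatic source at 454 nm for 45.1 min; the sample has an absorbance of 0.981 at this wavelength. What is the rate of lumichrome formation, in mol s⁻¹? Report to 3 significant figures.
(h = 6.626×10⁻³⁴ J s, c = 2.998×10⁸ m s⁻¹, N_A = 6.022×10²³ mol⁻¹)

Photon energy at 454 nm: hc/λ = (6.626×10⁻³⁴)(2.998×10⁸)/(454×10⁻⁹) = 4.375×10⁻¹⁹ J.
Energy delivered: (30.2 mW)(2706 s) = 81.72 J.
Photons incident: 81.72 / 4.375×10⁻¹⁹ = 1.868×10²⁰, i.e. 1.868×10²⁰/6.022×10²³ = 3.102×10⁻⁴ mol.
Fraction absorbed: 1 − 10^(−0.981) = 0.8955.
Photons absorbed: 0.8955 × 3.102×10⁻⁴ = 2.778×10⁻⁴ mol.
Product formed: 0.0460 × 2.778×10⁻⁴ = 1.278×10⁻⁵ mol.
Rate: 1.278×10⁻⁵ / 2706 s = 4.72×10⁻⁹ mol s⁻¹.

4.72×10⁻⁹ mol s⁻¹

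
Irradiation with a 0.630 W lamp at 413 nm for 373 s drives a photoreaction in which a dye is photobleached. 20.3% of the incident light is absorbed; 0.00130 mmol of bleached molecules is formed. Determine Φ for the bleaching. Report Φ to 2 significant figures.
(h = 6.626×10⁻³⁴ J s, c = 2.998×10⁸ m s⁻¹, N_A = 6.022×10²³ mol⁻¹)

Product: 0.00130 mmol = 1.30×10⁻⁶ mol.
Photon energy at 413 nm: hc/λ = (6.626×10⁻³⁴)(2.998×10⁸)/(413×10⁻⁹) = 4.810×10⁻¹⁹ J.
Energy delivered: (0.630 W)(373 s) = 235.0 J.
Photons incident: 235.0 / 4.810×10⁻¹⁹ = 4.886×10²⁰, i.e. 4.886×10²⁰/6.022×10²³ = 8.114×10⁻⁴ mol.
Photons absorbed: 0.203 × 8.114×10⁻⁴ = 1.647×10⁻⁴ mol.
Φ = 1.30×10⁻⁶ mol / 1.647×10⁻⁴ mol photons = 0.0079.

Φ = 0.0079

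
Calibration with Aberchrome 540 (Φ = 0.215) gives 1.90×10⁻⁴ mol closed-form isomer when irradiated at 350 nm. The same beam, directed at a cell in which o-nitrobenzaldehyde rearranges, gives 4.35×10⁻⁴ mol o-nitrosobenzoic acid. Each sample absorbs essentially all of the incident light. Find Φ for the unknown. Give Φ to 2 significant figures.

Φ = 0.49

Photons absorbed by the actinometer: 1.90×10⁻⁴ / 0.215 = 8.837×10⁻⁴ mol.
Φ(unknown) = 4.35×10⁻⁴ / 8.837×10⁻⁴ = 0.49.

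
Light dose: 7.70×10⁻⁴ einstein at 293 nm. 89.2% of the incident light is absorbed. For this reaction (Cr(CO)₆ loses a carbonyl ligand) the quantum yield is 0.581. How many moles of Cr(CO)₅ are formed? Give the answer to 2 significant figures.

4.0×10⁻⁴ mol

Photons absorbed: 0.892 × 7.70×10⁻⁴ = 6.868×10⁻⁴ mol.
Product: Φ × n_abs = 0.581 × 6.868×10⁻⁴ = 3.990×10⁻⁴ mol.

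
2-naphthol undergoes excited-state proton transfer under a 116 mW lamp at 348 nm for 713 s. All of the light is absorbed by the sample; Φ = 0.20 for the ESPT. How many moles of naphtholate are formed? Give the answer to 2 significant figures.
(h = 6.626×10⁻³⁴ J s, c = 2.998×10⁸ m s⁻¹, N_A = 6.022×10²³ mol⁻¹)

Photon energy at 348 nm: hc/λ = (6.626×10⁻³⁴)(2.998×10⁸)/(348×10⁻⁹) = 5.708×10⁻¹⁹ J.
Energy delivered: (116 mW)(713 s) = 82.71 J.
Photons incident: 82.71 / 5.708×10⁻¹⁹ = 1.449×10²⁰, i.e. 1.449×10²⁰/6.022×10²³ = 2.406×10⁻⁴ mol.
Product: Φ × n_abs = 0.20 × 2.406×10⁻⁴ = 4.812×10⁻⁵ mol.

4.8×10⁻⁵ mol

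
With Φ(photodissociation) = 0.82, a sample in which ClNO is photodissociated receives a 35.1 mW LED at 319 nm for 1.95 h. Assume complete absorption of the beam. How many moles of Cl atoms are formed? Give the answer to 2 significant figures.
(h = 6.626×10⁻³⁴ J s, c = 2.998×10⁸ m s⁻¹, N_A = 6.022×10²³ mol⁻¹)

Photon energy at 319 nm: hc/λ = (6.626×10⁻³⁴)(2.998×10⁸)/(319×10⁻⁹) = 6.227×10⁻¹⁹ J.
Energy delivered: (35.1 mW)(7020 s) = 246.4 J.
Photons incident: 246.4 / 6.227×10⁻¹⁹ = 3.957×10²⁰, i.e. 3.957×10²⁰/6.022×10²³ = 6.571×10⁻⁴ mol.
Product: Φ × n_abs = 0.82 × 6.571×10⁻⁴ = 5.388×10⁻⁴ mol.

5.4×10⁻⁴ mol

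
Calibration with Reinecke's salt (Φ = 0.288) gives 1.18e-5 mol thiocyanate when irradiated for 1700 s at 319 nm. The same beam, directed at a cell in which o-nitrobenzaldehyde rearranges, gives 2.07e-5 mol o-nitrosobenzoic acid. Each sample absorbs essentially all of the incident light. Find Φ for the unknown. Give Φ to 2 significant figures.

Φ = 0.51

Photons absorbed by the actinometer: 1.18e-5 / 0.288 = 4.097e-5 mol.
Φ(unknown) = 2.07e-5 / 4.097e-5 = 0.51.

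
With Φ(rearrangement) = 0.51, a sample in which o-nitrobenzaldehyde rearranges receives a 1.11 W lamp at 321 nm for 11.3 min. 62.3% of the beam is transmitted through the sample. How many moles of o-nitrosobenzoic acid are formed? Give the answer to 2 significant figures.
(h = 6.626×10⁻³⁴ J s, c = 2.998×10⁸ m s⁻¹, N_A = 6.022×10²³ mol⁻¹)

Photon energy at 321 nm: hc/λ = (6.626×10⁻³⁴)(2.998×10⁸)/(321×10⁻⁹) = 6.188×10⁻¹⁹ J.
Energy delivered: (1.11 W)(678 s) = 752.6 J.
Photons incident: 752.6 / 6.188×10⁻¹⁹ = 1.216×10²¹, i.e. 1.216×10²¹/6.022×10²³ = 0.002019 mol.
Fraction absorbed: 1 − 62.3/100 = 0.3770.
Photons absorbed: 0.3770 × 0.002019 = 7.612×10⁻⁴ mol.
Product: Φ × n_abs = 0.51 × 7.612×10⁻⁴ = 3.882×10⁻⁴ mol.

3.9×10⁻⁴ mol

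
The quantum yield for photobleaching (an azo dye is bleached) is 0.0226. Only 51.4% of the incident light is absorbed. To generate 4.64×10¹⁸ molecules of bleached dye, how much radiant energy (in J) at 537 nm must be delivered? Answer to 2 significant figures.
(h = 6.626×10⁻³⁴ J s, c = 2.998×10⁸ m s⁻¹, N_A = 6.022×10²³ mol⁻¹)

150 J

Product: 4.64×10¹⁸ / 6.022×10²³ = 7.705×10⁻⁶ mol.
Photons that must be absorbed: 7.705×10⁻⁶ / 0.0226 = 3.409×10⁻⁴ mol.
Incident photons needed: 3.409×10⁻⁴ / 0.514 = 6.632×10⁻⁴ mol.
Photon energy: hc/λ = 3.699×10⁻¹⁹ J; per mole, 2.228×10⁵ J mol⁻¹.
Energy required: 6.632×10⁻⁴ × 2.228×10⁵ = 150 J.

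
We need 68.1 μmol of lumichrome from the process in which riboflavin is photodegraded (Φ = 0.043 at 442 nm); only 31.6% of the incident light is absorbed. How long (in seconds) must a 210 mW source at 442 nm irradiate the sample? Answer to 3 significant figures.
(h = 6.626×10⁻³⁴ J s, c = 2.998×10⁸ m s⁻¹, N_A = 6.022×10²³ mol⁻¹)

t ≈ 6460 s

Product: 68.1 μmol = 6.81×10⁻⁵ mol.
Photons that must be absorbed: 6.81×10⁻⁵ / 0.043 = 0.001584 mol.
Incident photons needed: 0.001584 / 0.316 = 0.005013 mol.
Photon energy: hc/λ = 4.494×10⁻¹⁹ J; per mole, 2.706×10⁵ J mol⁻¹.
Energy required: 0.005013 × 2.706×10⁵ = 1357 J.
Time: 1357 J / 0.21 W = 6460 s.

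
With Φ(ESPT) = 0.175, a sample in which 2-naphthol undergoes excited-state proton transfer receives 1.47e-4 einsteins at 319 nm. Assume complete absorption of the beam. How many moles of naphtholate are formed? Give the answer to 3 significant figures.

Product: Φ × n_abs = 0.175 × 1.47e-4 = 2.573e-5 mol.

2.57e-5 mol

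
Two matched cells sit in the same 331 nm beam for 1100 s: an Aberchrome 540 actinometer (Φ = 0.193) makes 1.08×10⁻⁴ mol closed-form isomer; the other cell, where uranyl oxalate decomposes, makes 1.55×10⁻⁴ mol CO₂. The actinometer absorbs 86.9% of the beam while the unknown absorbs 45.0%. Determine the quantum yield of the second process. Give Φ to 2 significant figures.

Photons absorbed by the actinometer: 1.08×10⁻⁴ / 0.193 = 5.596×10⁻⁴ mol.
Incident flux: 5.596×10⁻⁴ / 0.869 = 6.440×10⁻⁴ einstein.
Absorbed by unknown: 0.450 × 6.440×10⁻⁴ = 2.898×10⁻⁴ mol.
Φ(unknown) = 1.55×10⁻⁴ / 2.898×10⁻⁴ = 0.53.

Φ = 0.53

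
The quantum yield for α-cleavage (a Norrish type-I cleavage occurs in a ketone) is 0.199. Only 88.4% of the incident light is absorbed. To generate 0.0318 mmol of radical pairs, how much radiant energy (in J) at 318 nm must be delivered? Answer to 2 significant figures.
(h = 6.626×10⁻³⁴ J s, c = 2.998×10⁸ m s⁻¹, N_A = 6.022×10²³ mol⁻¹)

Product: 0.0318 mmol = 3.18×10⁻⁵ mol.
Photons that must be absorbed: 3.18×10⁻⁵ / 0.199 = 1.598×10⁻⁴ mol.
Incident photons needed: 1.598×10⁻⁴ / 0.884 = 1.808×10⁻⁴ mol.
Photon energy: hc/λ = 6.247×10⁻¹⁹ J; per mole, 3.762×10⁵ J mol⁻¹.
Energy required: 1.808×10⁻⁴ × 3.762×10⁵ = 68 J.

68 J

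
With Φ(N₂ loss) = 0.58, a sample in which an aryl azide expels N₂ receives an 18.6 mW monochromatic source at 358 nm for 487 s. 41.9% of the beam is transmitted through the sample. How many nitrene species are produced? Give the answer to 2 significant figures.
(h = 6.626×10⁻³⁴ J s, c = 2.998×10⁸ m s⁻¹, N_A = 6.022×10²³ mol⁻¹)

Photon energy at 358 nm: hc/λ = (6.626×10⁻³⁴)(2.998×10⁸)/(358×10⁻⁹) = 5.549×10⁻¹⁹ J.
Energy delivered: (18.6 mW)(487 s) = 9.058 J.
Photons incident: 9.058 / 5.549×10⁻¹⁹ = 1.632×10¹⁹, i.e. 1.632×10¹⁹/6.022×10²³ = 2.710×10⁻⁵ mol.
Fraction absorbed: 1 − 41.9/100 = 0.5810.
Photons absorbed: 0.5810 × 2.710×10⁻⁵ = 1.575×10⁻⁵ mol.
Product: Φ × n_abs = 0.58 × 1.575×10⁻⁵ = 9.135×10⁻⁶ mol.
As a count: 9.135×10⁻⁶ × 6.022×10²³ = 5.5×10¹⁸.

5.5×10¹⁸ species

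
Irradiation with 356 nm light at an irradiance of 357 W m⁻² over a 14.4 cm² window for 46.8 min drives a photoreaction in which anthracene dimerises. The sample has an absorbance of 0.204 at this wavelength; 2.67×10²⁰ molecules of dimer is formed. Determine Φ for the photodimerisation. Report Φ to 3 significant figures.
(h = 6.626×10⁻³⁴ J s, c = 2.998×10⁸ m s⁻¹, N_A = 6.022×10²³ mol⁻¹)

Φ = 0.275

Product: 2.67×10²⁰ / 6.022×10²³ = 4.434×10⁻⁴ mol.
Photon energy at 356 nm: hc/λ = (6.626×10⁻³⁴)(2.998×10⁸)/(356×10⁻⁹) = 5.580×10⁻¹⁹ J.
Energy delivered: (357 W m⁻²)(14.4×10⁻⁴ m²)(2808 s) = 1444 J.
Photons incident: 1444 / 5.580×10⁻¹⁹ = 2.588×10²¹, i.e. 2.588×10²¹/6.022×10²³ = 0.004298 mol.
Fraction absorbed: 1 − 10^(−0.204) = 0.3748.
Photons absorbed: 0.3748 × 0.004298 = 0.001611 mol.
Φ = 4.434×10⁻⁴ mol / 0.001611 mol photons = 0.275.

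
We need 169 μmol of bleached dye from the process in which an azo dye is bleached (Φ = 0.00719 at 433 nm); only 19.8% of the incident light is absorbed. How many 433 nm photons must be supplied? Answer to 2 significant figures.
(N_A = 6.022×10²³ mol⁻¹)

7.1×10²² photons

Product: 169 μmol = 1.69×10⁻⁴ mol.
Photons that must be absorbed: 1.69×10⁻⁴ / 0.00719 = 0.02350 mol.
Incident photons needed: 0.02350 / 0.198 = 0.1187 mol.
Photon count: 0.1187 × 6.022×10²³ = 7.1×10²².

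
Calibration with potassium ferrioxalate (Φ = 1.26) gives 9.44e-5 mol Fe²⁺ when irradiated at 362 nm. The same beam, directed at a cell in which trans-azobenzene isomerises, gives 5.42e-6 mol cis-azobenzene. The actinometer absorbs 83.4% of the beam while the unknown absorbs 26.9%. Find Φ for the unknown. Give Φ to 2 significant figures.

Φ = 0.22

Photons absorbed by the actinometer: 9.44e-5 / 1.26 = 7.492e-5 mol.
Incident flux: 7.492e-5 / 0.834 = 8.983e-5 einstein.
Absorbed by unknown: 0.269 × 8.983e-5 = 2.416e-5 mol.
Φ(unknown) = 5.42e-6 / 2.416e-5 = 0.22.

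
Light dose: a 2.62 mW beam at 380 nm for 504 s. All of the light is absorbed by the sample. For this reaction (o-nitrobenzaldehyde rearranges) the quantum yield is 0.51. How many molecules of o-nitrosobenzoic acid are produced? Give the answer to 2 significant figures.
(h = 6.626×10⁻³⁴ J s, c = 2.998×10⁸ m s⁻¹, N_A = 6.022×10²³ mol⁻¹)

1.3×10¹⁸ molecules

Photon energy at 380 nm: hc/λ = (6.626×10⁻³⁴)(2.998×10⁸)/(380×10⁻⁹) = 5.228×10⁻¹⁹ J.
Energy delivered: (2.62 mW)(504 s) = 1.320 J.
Photons incident: 1.320 / 5.228×10⁻¹⁹ = 2.525×10¹⁸, i.e. 2.525×10¹⁸/6.022×10²³ = 4.193×10⁻⁶ mol.
Product: Φ × n_abs = 0.51 × 4.193×10⁻⁶ = 2.138×10⁻⁶ mol.
As a count: 2.138×10⁻⁶ × 6.022×10²³ = 1.3×10¹⁸.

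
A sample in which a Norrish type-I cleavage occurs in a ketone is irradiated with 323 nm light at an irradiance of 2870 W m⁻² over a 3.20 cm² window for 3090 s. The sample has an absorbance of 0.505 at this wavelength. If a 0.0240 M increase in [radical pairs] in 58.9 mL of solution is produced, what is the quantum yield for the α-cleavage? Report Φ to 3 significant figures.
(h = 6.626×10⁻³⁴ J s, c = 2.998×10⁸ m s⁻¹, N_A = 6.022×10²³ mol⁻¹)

Φ = 0.268

Product: (0.0240 M)(0.0589 L) = 0.001414 mol.
Photon energy at 323 nm: hc/λ = (6.626×10⁻³⁴)(2.998×10⁸)/(323×10⁻⁹) = 6.150×10⁻¹⁹ J.
Energy delivered: (2870 W m⁻²)(3.20×10⁻⁴ m²)(3090 s) = 2838 J.
Photons incident: 2838 / 6.150×10⁻¹⁹ = 4.615×10²¹, i.e. 4.615×10²¹/6.022×10²³ = 0.007664 mol.
Fraction absorbed: 1 − 10^(−0.505) = 0.6874.
Photons absorbed: 0.6874 × 0.007664 = 0.005268 mol.
Φ = 0.001414 mol / 0.005268 mol photons = 0.268.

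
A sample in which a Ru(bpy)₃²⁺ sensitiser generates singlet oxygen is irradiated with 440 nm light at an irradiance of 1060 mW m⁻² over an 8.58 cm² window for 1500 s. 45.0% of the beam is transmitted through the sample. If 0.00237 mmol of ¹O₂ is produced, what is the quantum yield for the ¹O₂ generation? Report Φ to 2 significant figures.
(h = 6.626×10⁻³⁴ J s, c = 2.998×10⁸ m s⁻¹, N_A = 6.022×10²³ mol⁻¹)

Product: 0.00237 mmol = 2.37×10⁻⁶ mol.
Photon energy at 440 nm: hc/λ = (6.626×10⁻³⁴)(2.998×10⁸)/(440×10⁻⁹) = 4.515×10⁻¹⁹ J.
Energy delivered: (1060 mW m⁻²)(8.58×10⁻⁴ m²)(1500 s) = 1.364 J.
Photons incident: 1.364 / 4.515×10⁻¹⁹ = 3.021×10¹⁸, i.e. 3.021×10¹⁸/6.022×10²³ = 5.017×10⁻⁶ mol.
Fraction absorbed: 1 − 45.0/100 = 0.5500.
Photons absorbed: 0.5500 × 5.017×10⁻⁶ = 2.759×10⁻⁶ mol.
Φ = 2.37×10⁻⁶ mol / 2.759×10⁻⁶ mol photons = 0.86.

Φ = 0.86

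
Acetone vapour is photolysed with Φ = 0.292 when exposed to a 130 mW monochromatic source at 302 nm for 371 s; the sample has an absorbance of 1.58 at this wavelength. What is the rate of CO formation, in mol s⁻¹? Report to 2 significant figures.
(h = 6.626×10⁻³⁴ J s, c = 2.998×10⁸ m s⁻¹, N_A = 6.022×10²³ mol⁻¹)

9.3×10⁻⁸ mol s⁻¹

Photon energy at 302 nm: hc/λ = (6.626×10⁻³⁴)(2.998×10⁸)/(302×10⁻⁹) = 6.578×10⁻¹⁹ J.
Energy delivered: (130 mW)(371 s) = 48.23 J.
Photons incident: 48.23 / 6.578×10⁻¹⁹ = 7.332×10¹⁹, i.e. 7.332×10¹⁹/6.022×10²³ = 1.218×10⁻⁴ mol.
Fraction absorbed: 1 − 10^(−1.58) = 0.9737.
Photons absorbed: 0.9737 × 1.218×10⁻⁴ = 1.186×10⁻⁴ mol.
Product formed: 0.292 × 1.186×10⁻⁴ = 3.463×10⁻⁵ mol.
Rate: 3.463×10⁻⁵ / 371 s = 9.3×10⁻⁸ mol s⁻¹.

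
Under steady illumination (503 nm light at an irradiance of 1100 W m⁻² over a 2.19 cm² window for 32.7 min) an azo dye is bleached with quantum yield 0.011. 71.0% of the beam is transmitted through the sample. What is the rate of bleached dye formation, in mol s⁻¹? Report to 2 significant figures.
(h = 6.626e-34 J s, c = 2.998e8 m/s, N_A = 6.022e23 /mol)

3.2e-9 mol s⁻¹

Photon energy at 503 nm: hc/λ = (6.626e-34)(2.998e8)/(503e-9) = 3.949e-19 J.
Energy delivered: (1100 W m⁻²)(2.19e-4 m²)(1962 s) = 472.6 J.
Photons incident: 472.6 / 3.949e-19 = 1.197e21, i.e. 1.197e21/6.022e23 = 0.001988 mol.
Fraction absorbed: 1 − 71.0/100 = 0.2900.
Photons absorbed: 0.2900 × 0.001988 = 5.765e-4 mol.
Product formed: 0.011 × 5.765e-4 = 6.341e-6 mol.
Rate: 6.341e-6 / 1962 s = 3.2e-9 mol s⁻¹.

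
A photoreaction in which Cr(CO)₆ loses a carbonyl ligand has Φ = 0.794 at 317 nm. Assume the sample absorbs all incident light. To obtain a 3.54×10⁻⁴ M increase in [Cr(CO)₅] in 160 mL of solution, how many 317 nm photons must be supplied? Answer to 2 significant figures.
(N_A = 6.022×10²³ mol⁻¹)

4.3×10¹⁹ photons

Product: (3.54×10⁻⁴ M)(0.16 L) = 5.664×10⁻⁵ mol.
Photons that must be absorbed: 5.664×10⁻⁵ / 0.794 = 7.134×10⁻⁵ mol.
Photon count: 7.134×10⁻⁵ × 6.022×10²³ = 4.3×10¹⁹.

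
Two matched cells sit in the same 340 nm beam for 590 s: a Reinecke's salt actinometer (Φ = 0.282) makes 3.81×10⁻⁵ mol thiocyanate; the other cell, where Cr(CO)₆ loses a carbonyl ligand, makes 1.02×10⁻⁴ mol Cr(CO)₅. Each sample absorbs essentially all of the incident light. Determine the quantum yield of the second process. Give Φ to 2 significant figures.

Photons absorbed by the actinometer: 3.81×10⁻⁵ / 0.282 = 1.351×10⁻⁴ mol.
Φ(unknown) = 1.02×10⁻⁴ / 1.351×10⁻⁴ = 0.75.

Φ = 0.75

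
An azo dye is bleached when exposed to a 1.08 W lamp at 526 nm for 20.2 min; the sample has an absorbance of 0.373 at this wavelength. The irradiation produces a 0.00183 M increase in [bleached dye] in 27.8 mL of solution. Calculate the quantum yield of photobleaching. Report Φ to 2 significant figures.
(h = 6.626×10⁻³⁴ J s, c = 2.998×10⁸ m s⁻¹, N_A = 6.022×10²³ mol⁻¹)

Product: (0.00183 M)(0.0278 L) = 5.087×10⁻⁵ mol.
Photon energy at 526 nm: hc/λ = (6.626×10⁻³⁴)(2.998×10⁸)/(526×10⁻⁹) = 3.777×10⁻¹⁹ J.
Energy delivered: (1.08 W)(1212 s) = 1309 J.
Photons incident: 1309 / 3.777×10⁻¹⁹ = 3.466×10²¹, i.e. 3.466×10²¹/6.022×10²³ = 0.005756 mol.
Fraction absorbed: 1 − 10^(−0.373) = 0.5764.
Photons absorbed: 0.5764 × 0.005756 = 0.003318 mol.
Φ = 5.087×10⁻⁵ mol / 0.003318 mol photons = 0.015.

Φ = 0.015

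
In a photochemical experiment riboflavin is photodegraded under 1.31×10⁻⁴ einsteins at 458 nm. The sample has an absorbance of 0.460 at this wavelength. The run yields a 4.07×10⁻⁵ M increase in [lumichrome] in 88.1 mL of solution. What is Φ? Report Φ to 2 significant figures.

Φ = 0.042

Product: (4.07×10⁻⁵ M)(0.0881 L) = 3.586×10⁻⁶ mol.
Fraction absorbed: 1 − 10^(−0.460) = 0.6533.
Photons absorbed: 0.6533 × 1.31×10⁻⁴ = 8.558×10⁻⁵ mol.
Φ = 3.586×10⁻⁶ mol / 8.558×10⁻⁵ mol photons = 0.042.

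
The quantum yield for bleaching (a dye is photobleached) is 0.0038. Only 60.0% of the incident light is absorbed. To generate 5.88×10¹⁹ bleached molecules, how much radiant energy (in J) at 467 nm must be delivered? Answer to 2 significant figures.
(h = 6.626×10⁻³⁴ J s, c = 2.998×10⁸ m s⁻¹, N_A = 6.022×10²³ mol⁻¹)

Product: 5.88×10¹⁹ / 6.022×10²³ = 9.764×10⁻⁵ mol.
Photons that must be absorbed: 9.764×10⁻⁵ / 0.0038 = 0.02569 mol.
Incident photons needed: 0.02569 / 0.600 = 0.04282 mol.
Photon energy: hc/λ = 4.254×10⁻¹⁹ J; per mole, 2.562×10⁵ J mol⁻¹.
Energy required: 0.04282 × 2.562×10⁵ = 1.1×10⁴ J.

1.1×10⁴ J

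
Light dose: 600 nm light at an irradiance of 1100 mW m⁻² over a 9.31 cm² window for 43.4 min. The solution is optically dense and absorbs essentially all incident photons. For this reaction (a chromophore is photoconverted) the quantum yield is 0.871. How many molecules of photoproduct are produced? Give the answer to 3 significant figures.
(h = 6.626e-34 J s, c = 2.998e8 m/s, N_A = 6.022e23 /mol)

7.02e18 molecules

Photon energy at 600 nm: hc/λ = (6.626e-34)(2.998e8)/(600e-9) = 3.311e-19 J.
Energy delivered: (1100 mW m⁻²)(9.31e-4 m²)(2604 s) = 2.667 J.
Photons incident: 2.667 / 3.311e-19 = 8.055e18, i.e. 8.055e18/6.022e23 = 1.338e-5 mol.
Product: Φ × n_abs = 0.871 × 1.338e-5 = 1.165e-5 mol.
As a count: 1.165e-5 × 6.022e23 = 7.02e18.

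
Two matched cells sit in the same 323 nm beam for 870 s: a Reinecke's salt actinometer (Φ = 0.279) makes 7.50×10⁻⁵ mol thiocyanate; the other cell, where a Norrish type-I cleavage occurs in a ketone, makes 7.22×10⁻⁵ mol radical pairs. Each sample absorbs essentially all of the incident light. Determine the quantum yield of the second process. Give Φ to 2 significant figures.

Φ = 0.27

Photons absorbed by the actinometer: 7.50×10⁻⁵ / 0.279 = 2.688×10⁻⁴ mol.
Φ(unknown) = 7.22×10⁻⁵ / 2.688×10⁻⁴ = 0.27.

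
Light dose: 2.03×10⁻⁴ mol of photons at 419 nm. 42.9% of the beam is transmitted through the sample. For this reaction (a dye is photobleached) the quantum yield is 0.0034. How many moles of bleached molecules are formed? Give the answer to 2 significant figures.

Fraction absorbed: 1 − 42.9/100 = 0.5710.
Photons absorbed: 0.5710 × 2.03×10⁻⁴ = 1.159×10⁻⁴ mol.
Product: Φ × n_abs = 0.0034 × 1.159×10⁻⁴ = 3.941×10⁻⁷ mol.

3.9×10⁻⁷ mol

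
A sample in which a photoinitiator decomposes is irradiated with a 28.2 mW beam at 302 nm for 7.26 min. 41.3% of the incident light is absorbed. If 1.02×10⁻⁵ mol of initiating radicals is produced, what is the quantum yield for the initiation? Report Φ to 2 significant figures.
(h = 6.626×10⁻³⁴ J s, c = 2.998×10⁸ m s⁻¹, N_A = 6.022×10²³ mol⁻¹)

Photon energy at 302 nm: hc/λ = (6.626×10⁻³⁴)(2.998×10⁸)/(302×10⁻⁹) = 6.578×10⁻¹⁹ J.
Energy delivered: (28.2 mW)(435.6 s) = 12.28 J.
Photons incident: 12.28 / 6.578×10⁻¹⁹ = 1.867×10¹⁹, i.e. 1.867×10¹⁹/6.022×10²³ = 3.100×10⁻⁵ mol.
Photons absorbed: 0.413 × 3.100×10⁻⁵ = 1.280×10⁻⁵ mol.
Φ = 1.02×10⁻⁵ mol / 1.280×10⁻⁵ mol photons = 0.80.

Φ = 0.80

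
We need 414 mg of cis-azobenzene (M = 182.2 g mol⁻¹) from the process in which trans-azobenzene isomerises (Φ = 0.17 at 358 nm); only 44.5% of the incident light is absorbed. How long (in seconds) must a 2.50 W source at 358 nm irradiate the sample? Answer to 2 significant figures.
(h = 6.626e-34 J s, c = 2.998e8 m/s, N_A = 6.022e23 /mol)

Product: 414 mg / 182.2 g mol⁻¹ = 0.002272 mol.
Photons that must be absorbed: 0.002272 / 0.17 = 0.01336 mol.
Incident photons needed: 0.01336 / 0.445 = 0.03002 mol.
Photon energy: hc/λ = 5.549e-19 J; per mole, 3.342e5 J mol⁻¹.
Energy required: 0.03002 × 3.342e5 = 1.003e4 J.
Time: 1.003e4 J / 2.5 W = 4000 s.

t ≈ 4000 s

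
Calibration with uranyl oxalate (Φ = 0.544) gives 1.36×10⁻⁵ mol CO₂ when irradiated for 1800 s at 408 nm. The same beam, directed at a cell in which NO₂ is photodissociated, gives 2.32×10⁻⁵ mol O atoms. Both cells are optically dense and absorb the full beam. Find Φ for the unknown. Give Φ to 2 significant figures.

Φ = 0.93

Photons absorbed by the actinometer: 1.36×10⁻⁵ / 0.544 = 2.500×10⁻⁵ mol.
Φ(unknown) = 2.32×10⁻⁵ / 2.500×10⁻⁵ = 0.93.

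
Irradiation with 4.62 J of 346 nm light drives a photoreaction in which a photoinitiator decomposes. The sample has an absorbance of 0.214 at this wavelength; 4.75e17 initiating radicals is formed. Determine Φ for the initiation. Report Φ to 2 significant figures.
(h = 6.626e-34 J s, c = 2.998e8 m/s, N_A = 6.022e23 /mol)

Product: 4.75e17 / 6.022e23 = 7.888e-7 mol.
Photon energy at 346 nm: hc/λ = (6.626e-34)(2.998e8)/(346e-9) = 5.741e-19 J.
Photons incident: 4.62 / 5.741e-19 = 8.047e18, i.e. 8.047e18/6.022e23 = 1.336e-5 mol.
Fraction absorbed: 1 − 10^(−0.214) = 0.3891.
Photons absorbed: 0.3891 × 1.336e-5 = 5.198e-6 mol.
Φ = 7.888e-7 mol / 5.198e-6 mol photons = 0.15.

Φ = 0.15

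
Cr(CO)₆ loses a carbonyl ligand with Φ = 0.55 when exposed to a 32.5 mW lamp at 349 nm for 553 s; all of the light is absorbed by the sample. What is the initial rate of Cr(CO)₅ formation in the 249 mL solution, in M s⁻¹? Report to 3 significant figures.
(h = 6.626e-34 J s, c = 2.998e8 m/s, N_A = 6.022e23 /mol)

Photon energy at 349 nm: hc/λ = (6.626e-34)(2.998e8)/(349e-9) = 5.692e-19 J.
Energy delivered: (32.5 mW)(553 s) = 17.97 J.
Photons incident: 17.97 / 5.692e-19 = 3.157e19, i.e. 3.157e19/6.022e23 = 5.242e-5 mol.
Product formed: 0.55 × 5.242e-5 = 2.883e-5 mol.
Rate: 2.883e-5 mol / (553 s × 0.249 L) = 2.09e-7 M s⁻¹.

2.09e-7 M s⁻¹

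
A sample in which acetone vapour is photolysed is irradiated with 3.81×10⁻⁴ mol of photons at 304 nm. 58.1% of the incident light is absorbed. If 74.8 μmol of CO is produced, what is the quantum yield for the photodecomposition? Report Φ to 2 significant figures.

Product: 74.8 μmol = 7.48×10⁻⁵ mol.
Photons absorbed: 0.581 × 3.81×10⁻⁴ = 2.214×10⁻⁴ mol.
Φ = 7.48×10⁻⁵ mol / 2.214×10⁻⁴ mol photons = 0.34.

Φ = 0.34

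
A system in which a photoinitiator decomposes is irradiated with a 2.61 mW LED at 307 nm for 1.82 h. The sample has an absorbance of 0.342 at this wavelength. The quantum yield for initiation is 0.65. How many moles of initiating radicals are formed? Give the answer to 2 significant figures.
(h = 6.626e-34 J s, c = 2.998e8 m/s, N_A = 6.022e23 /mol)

Photon energy at 307 nm: hc/λ = (6.626e-34)(2.998e8)/(307e-9) = 6.471e-19 J.
Energy delivered: (2.61 mW)(6552 s) = 17.10 J.
Photons incident: 17.10 / 6.471e-19 = 2.643e19, i.e. 2.643e19/6.022e23 = 4.389e-5 mol.
Fraction absorbed: 1 − 10^(−0.342) = 0.5450.
Photons absorbed: 0.5450 × 4.389e-5 = 2.392e-5 mol.
Product: Φ × n_abs = 0.65 × 2.392e-5 = 1.555e-5 mol.

1.6e-5 mol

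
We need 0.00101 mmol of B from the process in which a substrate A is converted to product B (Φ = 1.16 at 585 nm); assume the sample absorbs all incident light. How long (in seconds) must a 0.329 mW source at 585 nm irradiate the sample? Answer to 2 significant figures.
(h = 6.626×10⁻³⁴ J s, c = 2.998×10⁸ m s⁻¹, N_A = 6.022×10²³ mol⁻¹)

t ≈ 540 s

Product: 0.00101 mmol = 1.01×10⁻⁶ mol.
Photons that must be absorbed: 1.01×10⁻⁶ / 1.16 = 8.707×10⁻⁷ mol.
Photon energy: hc/λ = 3.396×10⁻¹⁹ J; per mole, 2.045×10⁵ J mol⁻¹.
Energy required: 8.707×10⁻⁷ × 2.045×10⁵ = 0.1781 J.
Time: 0.1781 J / 0.000329 W = 540 s.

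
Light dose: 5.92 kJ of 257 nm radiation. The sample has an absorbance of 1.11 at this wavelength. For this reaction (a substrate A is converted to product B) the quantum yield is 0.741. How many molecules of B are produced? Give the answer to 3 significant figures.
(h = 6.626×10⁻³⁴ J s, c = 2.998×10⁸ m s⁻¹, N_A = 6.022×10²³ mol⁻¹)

Photon energy at 257 nm: hc/λ = (6.626×10⁻³⁴)(2.998×10⁸)/(257×10⁻⁹) = 7.729×10⁻¹⁹ J.
Incident energy: 5.92 kJ = 5920 J.
Photons incident: 5920 / 7.729×10⁻¹⁹ = 7.659×10²¹, i.e. 7.659×10²¹/6.022×10²³ = 0.01272 mol.
Fraction absorbed: 1 − 10^(−1.11) = 0.9224.
Photons absorbed: 0.9224 × 0.01272 = 0.01173 mol.
Product: Φ × n_abs = 0.741 × 0.01173 = 0.008692 mol.
As a count: 0.008692 × 6.022×10²³ = 5.23×10²¹.

5.23×10²¹ molecules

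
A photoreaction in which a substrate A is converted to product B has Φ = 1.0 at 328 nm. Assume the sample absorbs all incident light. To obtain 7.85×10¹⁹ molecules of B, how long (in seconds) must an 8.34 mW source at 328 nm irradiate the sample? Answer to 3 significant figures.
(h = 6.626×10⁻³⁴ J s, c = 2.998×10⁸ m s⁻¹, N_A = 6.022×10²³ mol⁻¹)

Product: 7.85×10¹⁹ / 6.022×10²³ = 1.304×10⁻⁴ mol.
Photons that must be absorbed: 1.304×10⁻⁴ / 1.0 = 1.304×10⁻⁴ mol.
Photon energy: hc/λ = 6.056×10⁻¹⁹ J; per mole, 3.647×10⁵ J mol⁻¹.
Energy required: 1.304×10⁻⁴ × 3.647×10⁵ = 47.56 J.
Time: 47.56 J / 0.00834 W = 5700 s.

t ≈ 5700 s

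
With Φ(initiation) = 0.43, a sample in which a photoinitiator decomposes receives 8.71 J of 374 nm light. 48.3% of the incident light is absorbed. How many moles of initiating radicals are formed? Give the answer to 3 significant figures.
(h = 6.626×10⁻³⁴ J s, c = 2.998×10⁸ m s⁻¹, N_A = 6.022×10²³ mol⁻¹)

5.66×10⁻⁶ mol

Photon energy at 374 nm: hc/λ = (6.626×10⁻³⁴)(2.998×10⁸)/(374×10⁻⁹) = 5.311×10⁻¹⁹ J.
Photons incident: 8.71 / 5.311×10⁻¹⁹ = 1.640×10¹⁹, i.e. 1.640×10¹⁹/6.022×10²³ = 2.723×10⁻⁵ mol.
Photons absorbed: 0.483 × 2.723×10⁻⁵ = 1.315×10⁻⁵ mol.
Product: Φ × n_abs = 0.43 × 1.315×10⁻⁵ = 5.655×10⁻⁶ mol.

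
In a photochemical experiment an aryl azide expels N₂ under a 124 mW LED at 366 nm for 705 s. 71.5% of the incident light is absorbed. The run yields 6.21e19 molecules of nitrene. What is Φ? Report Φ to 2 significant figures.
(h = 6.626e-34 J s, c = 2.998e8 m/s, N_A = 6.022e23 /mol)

Φ = 0.54

Product: 6.21e19 / 6.022e23 = 1.031e-4 mol.
Photon energy at 366 nm: hc/λ = (6.626e-34)(2.998e8)/(366e-9) = 5.428e-19 J.
Energy delivered: (124 mW)(705 s) = 87.42 J.
Photons incident: 87.42 / 5.428e-19 = 1.611e20, i.e. 1.611e20/6.022e23 = 2.675e-4 mol.
Photons absorbed: 0.715 × 2.675e-4 = 1.913e-4 mol.
Φ = 1.031e-4 mol / 1.913e-4 mol photons = 0.54.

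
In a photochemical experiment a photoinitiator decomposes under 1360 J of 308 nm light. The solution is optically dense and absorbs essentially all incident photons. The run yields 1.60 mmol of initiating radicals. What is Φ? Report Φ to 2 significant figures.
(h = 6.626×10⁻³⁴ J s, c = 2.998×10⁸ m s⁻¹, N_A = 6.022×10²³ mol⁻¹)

Φ = 0.46

Product: 1.60 mmol = 0.00160 mol.
Photon energy at 308 nm: hc/λ = (6.626×10⁻³⁴)(2.998×10⁸)/(308×10⁻⁹) = 6.450×10⁻¹⁹ J.
Photons incident: 1360 / 6.450×10⁻¹⁹ = 2.109×10²¹, i.e. 2.109×10²¹/6.022×10²³ = 0.003502 mol.
Φ = 0.00160 mol / 0.003502 mol photons = 0.46.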